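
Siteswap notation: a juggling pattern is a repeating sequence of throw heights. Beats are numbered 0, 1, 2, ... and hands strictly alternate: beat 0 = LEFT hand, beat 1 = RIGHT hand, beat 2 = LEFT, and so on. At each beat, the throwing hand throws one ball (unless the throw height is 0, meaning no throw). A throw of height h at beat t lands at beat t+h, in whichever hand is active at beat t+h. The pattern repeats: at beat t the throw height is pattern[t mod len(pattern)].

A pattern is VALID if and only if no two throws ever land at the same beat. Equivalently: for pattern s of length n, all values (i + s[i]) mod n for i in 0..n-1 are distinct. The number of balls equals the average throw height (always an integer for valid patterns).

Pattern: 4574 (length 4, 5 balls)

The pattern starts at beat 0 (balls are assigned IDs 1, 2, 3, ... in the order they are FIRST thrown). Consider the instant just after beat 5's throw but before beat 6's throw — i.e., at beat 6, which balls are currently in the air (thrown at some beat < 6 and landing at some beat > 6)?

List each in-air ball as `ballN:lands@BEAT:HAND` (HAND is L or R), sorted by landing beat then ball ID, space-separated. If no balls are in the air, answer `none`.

Beat 0 (L): throw ball1 h=4 -> lands@4:L; in-air after throw: [b1@4:L]
Beat 1 (R): throw ball2 h=5 -> lands@6:L; in-air after throw: [b1@4:L b2@6:L]
Beat 2 (L): throw ball3 h=7 -> lands@9:R; in-air after throw: [b1@4:L b2@6:L b3@9:R]
Beat 3 (R): throw ball4 h=4 -> lands@7:R; in-air after throw: [b1@4:L b2@6:L b4@7:R b3@9:R]
Beat 4 (L): throw ball1 h=4 -> lands@8:L; in-air after throw: [b2@6:L b4@7:R b1@8:L b3@9:R]
Beat 5 (R): throw ball5 h=5 -> lands@10:L; in-air after throw: [b2@6:L b4@7:R b1@8:L b3@9:R b5@10:L]
Beat 6 (L): throw ball2 h=7 -> lands@13:R; in-air after throw: [b4@7:R b1@8:L b3@9:R b5@10:L b2@13:R]

Answer: ball4:lands@7:R ball1:lands@8:L ball3:lands@9:R ball5:lands@10:L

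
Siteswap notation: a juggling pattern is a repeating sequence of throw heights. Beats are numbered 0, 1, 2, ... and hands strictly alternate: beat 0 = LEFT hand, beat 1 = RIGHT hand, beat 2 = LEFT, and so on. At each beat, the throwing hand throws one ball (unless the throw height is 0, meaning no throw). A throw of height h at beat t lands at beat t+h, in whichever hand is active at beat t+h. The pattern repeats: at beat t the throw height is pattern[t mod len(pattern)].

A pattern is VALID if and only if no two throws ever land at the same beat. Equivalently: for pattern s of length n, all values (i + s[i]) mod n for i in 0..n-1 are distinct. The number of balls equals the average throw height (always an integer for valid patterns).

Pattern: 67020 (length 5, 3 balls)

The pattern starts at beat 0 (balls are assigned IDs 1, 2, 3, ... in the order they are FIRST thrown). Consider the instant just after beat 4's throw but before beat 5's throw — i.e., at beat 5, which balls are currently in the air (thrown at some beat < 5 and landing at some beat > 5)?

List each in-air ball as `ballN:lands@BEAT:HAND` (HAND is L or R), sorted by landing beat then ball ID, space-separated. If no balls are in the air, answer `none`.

Answer: ball1:lands@6:L ball2:lands@8:L

Derivation:
Beat 0 (L): throw ball1 h=6 -> lands@6:L; in-air after throw: [b1@6:L]
Beat 1 (R): throw ball2 h=7 -> lands@8:L; in-air after throw: [b1@6:L b2@8:L]
Beat 3 (R): throw ball3 h=2 -> lands@5:R; in-air after throw: [b3@5:R b1@6:L b2@8:L]
Beat 5 (R): throw ball3 h=6 -> lands@11:R; in-air after throw: [b1@6:L b2@8:L b3@11:R]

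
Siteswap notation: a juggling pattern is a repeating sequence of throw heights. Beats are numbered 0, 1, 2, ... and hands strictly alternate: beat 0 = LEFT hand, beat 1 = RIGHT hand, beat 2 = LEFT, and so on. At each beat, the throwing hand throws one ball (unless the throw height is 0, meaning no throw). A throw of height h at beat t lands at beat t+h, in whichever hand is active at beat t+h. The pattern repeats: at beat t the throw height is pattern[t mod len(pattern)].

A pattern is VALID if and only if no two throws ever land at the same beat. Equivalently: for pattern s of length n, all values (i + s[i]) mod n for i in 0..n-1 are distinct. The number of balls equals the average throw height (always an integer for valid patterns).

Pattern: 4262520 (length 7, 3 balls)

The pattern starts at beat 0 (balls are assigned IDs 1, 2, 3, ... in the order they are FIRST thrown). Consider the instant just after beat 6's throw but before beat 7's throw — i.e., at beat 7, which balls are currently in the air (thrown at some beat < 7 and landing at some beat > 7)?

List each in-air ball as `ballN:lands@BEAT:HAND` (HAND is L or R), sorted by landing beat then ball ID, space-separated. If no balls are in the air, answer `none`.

Answer: ball3:lands@8:L ball1:lands@9:R

Derivation:
Beat 0 (L): throw ball1 h=4 -> lands@4:L; in-air after throw: [b1@4:L]
Beat 1 (R): throw ball2 h=2 -> lands@3:R; in-air after throw: [b2@3:R b1@4:L]
Beat 2 (L): throw ball3 h=6 -> lands@8:L; in-air after throw: [b2@3:R b1@4:L b3@8:L]
Beat 3 (R): throw ball2 h=2 -> lands@5:R; in-air after throw: [b1@4:L b2@5:R b3@8:L]
Beat 4 (L): throw ball1 h=5 -> lands@9:R; in-air after throw: [b2@5:R b3@8:L b1@9:R]
Beat 5 (R): throw ball2 h=2 -> lands@7:R; in-air after throw: [b2@7:R b3@8:L b1@9:R]
Beat 7 (R): throw ball2 h=4 -> lands@11:R; in-air after throw: [b3@8:L b1@9:R b2@11:R]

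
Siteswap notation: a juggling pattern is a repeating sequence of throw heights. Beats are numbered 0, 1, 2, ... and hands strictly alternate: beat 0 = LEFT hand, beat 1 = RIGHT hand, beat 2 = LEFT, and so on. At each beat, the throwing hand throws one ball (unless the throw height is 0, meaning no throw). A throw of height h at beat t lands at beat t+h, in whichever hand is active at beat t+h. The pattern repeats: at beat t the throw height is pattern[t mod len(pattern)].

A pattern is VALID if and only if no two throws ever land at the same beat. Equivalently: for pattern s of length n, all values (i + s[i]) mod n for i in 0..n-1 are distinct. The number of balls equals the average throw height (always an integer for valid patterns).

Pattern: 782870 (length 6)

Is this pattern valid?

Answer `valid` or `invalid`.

Answer: invalid

Derivation:
i=0: (i + s[i]) mod n = (0 + 7) mod 6 = 1
i=1: (i + s[i]) mod n = (1 + 8) mod 6 = 3
i=2: (i + s[i]) mod n = (2 + 2) mod 6 = 4
i=3: (i + s[i]) mod n = (3 + 8) mod 6 = 5
i=4: (i + s[i]) mod n = (4 + 7) mod 6 = 5
i=5: (i + s[i]) mod n = (5 + 0) mod 6 = 5
Residues: [1, 3, 4, 5, 5, 5], distinct: False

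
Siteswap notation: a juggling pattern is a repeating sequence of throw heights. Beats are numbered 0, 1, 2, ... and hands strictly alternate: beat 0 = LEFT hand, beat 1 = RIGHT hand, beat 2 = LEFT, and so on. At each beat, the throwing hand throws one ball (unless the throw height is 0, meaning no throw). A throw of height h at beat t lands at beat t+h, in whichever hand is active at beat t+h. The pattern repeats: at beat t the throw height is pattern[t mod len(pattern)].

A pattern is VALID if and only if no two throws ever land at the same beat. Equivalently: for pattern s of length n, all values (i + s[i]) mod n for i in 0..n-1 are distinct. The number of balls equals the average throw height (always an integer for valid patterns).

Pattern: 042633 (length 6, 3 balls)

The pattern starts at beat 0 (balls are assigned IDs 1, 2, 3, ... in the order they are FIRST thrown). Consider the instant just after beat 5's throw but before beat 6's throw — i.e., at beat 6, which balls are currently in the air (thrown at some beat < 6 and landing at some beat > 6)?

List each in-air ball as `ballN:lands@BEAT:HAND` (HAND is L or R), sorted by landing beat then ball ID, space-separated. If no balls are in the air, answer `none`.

Answer: ball2:lands@7:R ball1:lands@8:L ball3:lands@9:R

Derivation:
Beat 1 (R): throw ball1 h=4 -> lands@5:R; in-air after throw: [b1@5:R]
Beat 2 (L): throw ball2 h=2 -> lands@4:L; in-air after throw: [b2@4:L b1@5:R]
Beat 3 (R): throw ball3 h=6 -> lands@9:R; in-air after throw: [b2@4:L b1@5:R b3@9:R]
Beat 4 (L): throw ball2 h=3 -> lands@7:R; in-air after throw: [b1@5:R b2@7:R b3@9:R]
Beat 5 (R): throw ball1 h=3 -> lands@8:L; in-air after throw: [b2@7:R b1@8:L b3@9:R]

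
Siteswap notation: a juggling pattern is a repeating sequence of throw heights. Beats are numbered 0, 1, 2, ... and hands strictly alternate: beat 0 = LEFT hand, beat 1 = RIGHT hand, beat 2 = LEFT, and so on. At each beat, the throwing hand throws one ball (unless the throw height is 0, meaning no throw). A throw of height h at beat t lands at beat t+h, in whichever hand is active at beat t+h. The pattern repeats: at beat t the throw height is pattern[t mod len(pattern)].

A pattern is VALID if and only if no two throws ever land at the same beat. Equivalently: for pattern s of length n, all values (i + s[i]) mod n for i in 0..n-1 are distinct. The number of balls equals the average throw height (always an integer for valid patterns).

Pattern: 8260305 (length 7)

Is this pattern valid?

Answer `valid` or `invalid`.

Answer: invalid

Derivation:
i=0: (i + s[i]) mod n = (0 + 8) mod 7 = 1
i=1: (i + s[i]) mod n = (1 + 2) mod 7 = 3
i=2: (i + s[i]) mod n = (2 + 6) mod 7 = 1
i=3: (i + s[i]) mod n = (3 + 0) mod 7 = 3
i=4: (i + s[i]) mod n = (4 + 3) mod 7 = 0
i=5: (i + s[i]) mod n = (5 + 0) mod 7 = 5
i=6: (i + s[i]) mod n = (6 + 5) mod 7 = 4
Residues: [1, 3, 1, 3, 0, 5, 4], distinct: False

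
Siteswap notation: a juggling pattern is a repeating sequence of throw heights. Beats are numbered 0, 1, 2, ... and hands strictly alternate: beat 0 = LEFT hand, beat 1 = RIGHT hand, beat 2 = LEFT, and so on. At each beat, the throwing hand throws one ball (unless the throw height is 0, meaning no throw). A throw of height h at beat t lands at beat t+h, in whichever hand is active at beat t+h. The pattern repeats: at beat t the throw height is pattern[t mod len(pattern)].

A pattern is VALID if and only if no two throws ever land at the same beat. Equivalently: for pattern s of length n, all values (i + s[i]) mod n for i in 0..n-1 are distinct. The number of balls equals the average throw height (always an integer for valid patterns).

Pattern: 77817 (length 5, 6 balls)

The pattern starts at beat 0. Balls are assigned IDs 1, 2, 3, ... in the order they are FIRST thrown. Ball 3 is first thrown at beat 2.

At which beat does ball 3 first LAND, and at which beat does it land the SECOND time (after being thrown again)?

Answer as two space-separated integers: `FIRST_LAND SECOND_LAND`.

Beat 0 (L): throw ball1 h=7 -> lands@7:R; in-air after throw: [b1@7:R]
Beat 1 (R): throw ball2 h=7 -> lands@8:L; in-air after throw: [b1@7:R b2@8:L]
Beat 2 (L): throw ball3 h=8 -> lands@10:L; in-air after throw: [b1@7:R b2@8:L b3@10:L]
Beat 3 (R): throw ball4 h=1 -> lands@4:L; in-air after throw: [b4@4:L b1@7:R b2@8:L b3@10:L]
Beat 4 (L): throw ball4 h=7 -> lands@11:R; in-air after throw: [b1@7:R b2@8:L b3@10:L b4@11:R]
Beat 5 (R): throw ball5 h=7 -> lands@12:L; in-air after throw: [b1@7:R b2@8:L b3@10:L b4@11:R b5@12:L]
Beat 6 (L): throw ball6 h=7 -> lands@13:R; in-air after throw: [b1@7:R b2@8:L b3@10:L b4@11:R b5@12:L b6@13:R]
Beat 7 (R): throw ball1 h=8 -> lands@15:R; in-air after throw: [b2@8:L b3@10:L b4@11:R b5@12:L b6@13:R b1@15:R]
Beat 8 (L): throw ball2 h=1 -> lands@9:R; in-air after throw: [b2@9:R b3@10:L b4@11:R b5@12:L b6@13:R b1@15:R]
Beat 9 (R): throw ball2 h=7 -> lands@16:L; in-air after throw: [b3@10:L b4@11:R b5@12:L b6@13:R b1@15:R b2@16:L]
Beat 10 (L): throw ball3 h=7 -> lands@17:R; in-air after throw: [b4@11:R b5@12:L b6@13:R b1@15:R b2@16:L b3@17:R]
Beat 11 (R): throw ball4 h=7 -> lands@18:L; in-air after throw: [b5@12:L b6@13:R b1@15:R b2@16:L b3@17:R b4@18:L]
Beat 12 (L): throw ball5 h=8 -> lands@20:L; in-air after throw: [b6@13:R b1@15:R b2@16:L b3@17:R b4@18:L b5@20:L]
Beat 13 (R): throw ball6 h=1 -> lands@14:L; in-air after throw: [b6@14:L b1@15:R b2@16:L b3@17:R b4@18:L b5@20:L]
Beat 14 (L): throw ball6 h=7 -> lands@21:R; in-air after throw: [b1@15:R b2@16:L b3@17:R b4@18:L b5@20:L b6@21:R]
Beat 15 (R): throw ball1 h=7 -> lands@22:L; in-air after throw: [b2@16:L b3@17:R b4@18:L b5@20:L b6@21:R b1@22:L]
Ball 3: thrown@2 h=8 -> first land @10; rethrown@10 h=7 -> second land @17

Answer: 10 17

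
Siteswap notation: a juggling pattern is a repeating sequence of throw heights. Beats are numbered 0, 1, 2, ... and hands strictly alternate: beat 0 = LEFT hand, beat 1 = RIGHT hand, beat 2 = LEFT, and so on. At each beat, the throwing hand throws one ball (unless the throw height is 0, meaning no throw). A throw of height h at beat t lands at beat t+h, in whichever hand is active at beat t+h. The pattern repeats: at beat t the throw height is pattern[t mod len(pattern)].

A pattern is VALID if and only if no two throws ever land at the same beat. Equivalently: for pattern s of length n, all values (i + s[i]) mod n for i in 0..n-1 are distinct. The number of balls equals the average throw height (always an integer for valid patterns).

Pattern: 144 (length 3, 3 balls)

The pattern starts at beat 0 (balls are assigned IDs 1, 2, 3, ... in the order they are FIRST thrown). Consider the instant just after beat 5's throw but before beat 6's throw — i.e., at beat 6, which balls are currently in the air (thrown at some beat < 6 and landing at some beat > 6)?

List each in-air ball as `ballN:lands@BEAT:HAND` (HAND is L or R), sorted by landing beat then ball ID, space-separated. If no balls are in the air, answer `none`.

Beat 0 (L): throw ball1 h=1 -> lands@1:R; in-air after throw: [b1@1:R]
Beat 1 (R): throw ball1 h=4 -> lands@5:R; in-air after throw: [b1@5:R]
Beat 2 (L): throw ball2 h=4 -> lands@6:L; in-air after throw: [b1@5:R b2@6:L]
Beat 3 (R): throw ball3 h=1 -> lands@4:L; in-air after throw: [b3@4:L b1@5:R b2@6:L]
Beat 4 (L): throw ball3 h=4 -> lands@8:L; in-air after throw: [b1@5:R b2@6:L b3@8:L]
Beat 5 (R): throw ball1 h=4 -> lands@9:R; in-air after throw: [b2@6:L b3@8:L b1@9:R]
Beat 6 (L): throw ball2 h=1 -> lands@7:R; in-air after throw: [b2@7:R b3@8:L b1@9:R]

Answer: ball3:lands@8:L ball1:lands@9:R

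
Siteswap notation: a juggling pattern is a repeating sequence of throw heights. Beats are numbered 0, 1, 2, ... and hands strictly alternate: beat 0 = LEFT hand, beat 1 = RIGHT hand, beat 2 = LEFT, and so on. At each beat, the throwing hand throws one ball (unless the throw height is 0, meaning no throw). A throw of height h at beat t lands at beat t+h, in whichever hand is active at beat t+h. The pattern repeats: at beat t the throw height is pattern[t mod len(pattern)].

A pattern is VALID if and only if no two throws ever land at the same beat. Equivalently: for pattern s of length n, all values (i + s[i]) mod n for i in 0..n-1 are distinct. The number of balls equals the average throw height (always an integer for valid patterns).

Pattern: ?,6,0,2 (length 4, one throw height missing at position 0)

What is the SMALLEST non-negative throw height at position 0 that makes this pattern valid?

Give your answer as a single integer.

i=0: s[i]=? (unknown)
i=1: (1 + 6) mod 4 = 3
i=2: (2 + 0) mod 4 = 2
i=3: (3 + 2) mod 4 = 1
Known residues: [1, 2, 3]; need a permutation of 0..3, so missing residue r = 0
Need (0 + s) mod 4 = 0; smallest s = (0 - 0) mod 4 = 0

Answer: 0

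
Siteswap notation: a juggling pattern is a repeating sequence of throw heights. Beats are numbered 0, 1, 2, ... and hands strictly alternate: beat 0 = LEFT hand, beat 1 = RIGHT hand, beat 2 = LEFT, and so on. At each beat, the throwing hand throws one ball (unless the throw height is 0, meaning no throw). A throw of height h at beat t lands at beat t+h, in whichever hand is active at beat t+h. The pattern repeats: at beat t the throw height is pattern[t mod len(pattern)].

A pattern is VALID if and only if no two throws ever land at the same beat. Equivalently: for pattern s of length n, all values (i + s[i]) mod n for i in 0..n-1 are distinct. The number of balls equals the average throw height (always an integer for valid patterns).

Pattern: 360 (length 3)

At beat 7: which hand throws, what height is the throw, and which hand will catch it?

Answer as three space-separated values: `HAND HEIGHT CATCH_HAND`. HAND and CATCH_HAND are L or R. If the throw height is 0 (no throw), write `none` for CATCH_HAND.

Beat 7: 7 mod 2 = 1, so hand = R
Throw height = pattern[7 mod 3] = pattern[1] = 6
Lands at beat 7+6=13, 13 mod 2 = 1, so catch hand = R

Answer: R 6 R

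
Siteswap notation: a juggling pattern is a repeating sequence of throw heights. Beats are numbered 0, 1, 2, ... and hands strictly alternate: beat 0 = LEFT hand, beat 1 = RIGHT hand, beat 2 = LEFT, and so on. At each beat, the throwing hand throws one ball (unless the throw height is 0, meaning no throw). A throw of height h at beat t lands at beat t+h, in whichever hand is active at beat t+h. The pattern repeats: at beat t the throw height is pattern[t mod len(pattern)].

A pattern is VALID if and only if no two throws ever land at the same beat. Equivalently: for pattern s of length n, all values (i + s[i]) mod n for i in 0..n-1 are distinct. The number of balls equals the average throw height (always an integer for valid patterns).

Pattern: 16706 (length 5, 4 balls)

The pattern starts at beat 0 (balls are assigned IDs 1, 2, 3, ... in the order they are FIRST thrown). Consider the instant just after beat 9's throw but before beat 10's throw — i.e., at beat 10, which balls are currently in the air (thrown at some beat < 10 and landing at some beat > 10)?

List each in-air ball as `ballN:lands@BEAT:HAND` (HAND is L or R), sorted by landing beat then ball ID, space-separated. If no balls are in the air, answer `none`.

Answer: ball4:lands@12:L ball1:lands@14:L ball2:lands@15:R

Derivation:
Beat 0 (L): throw ball1 h=1 -> lands@1:R; in-air after throw: [b1@1:R]
Beat 1 (R): throw ball1 h=6 -> lands@7:R; in-air after throw: [b1@7:R]
Beat 2 (L): throw ball2 h=7 -> lands@9:R; in-air after throw: [b1@7:R b2@9:R]
Beat 4 (L): throw ball3 h=6 -> lands@10:L; in-air after throw: [b1@7:R b2@9:R b3@10:L]
Beat 5 (R): throw ball4 h=1 -> lands@6:L; in-air after throw: [b4@6:L b1@7:R b2@9:R b3@10:L]
Beat 6 (L): throw ball4 h=6 -> lands@12:L; in-air after throw: [b1@7:R b2@9:R b3@10:L b4@12:L]
Beat 7 (R): throw ball1 h=7 -> lands@14:L; in-air after throw: [b2@9:R b3@10:L b4@12:L b1@14:L]
Beat 9 (R): throw ball2 h=6 -> lands@15:R; in-air after throw: [b3@10:L b4@12:L b1@14:L b2@15:R]
Beat 10 (L): throw ball3 h=1 -> lands@11:R; in-air after throw: [b3@11:R b4@12:L b1@14:L b2@15:R]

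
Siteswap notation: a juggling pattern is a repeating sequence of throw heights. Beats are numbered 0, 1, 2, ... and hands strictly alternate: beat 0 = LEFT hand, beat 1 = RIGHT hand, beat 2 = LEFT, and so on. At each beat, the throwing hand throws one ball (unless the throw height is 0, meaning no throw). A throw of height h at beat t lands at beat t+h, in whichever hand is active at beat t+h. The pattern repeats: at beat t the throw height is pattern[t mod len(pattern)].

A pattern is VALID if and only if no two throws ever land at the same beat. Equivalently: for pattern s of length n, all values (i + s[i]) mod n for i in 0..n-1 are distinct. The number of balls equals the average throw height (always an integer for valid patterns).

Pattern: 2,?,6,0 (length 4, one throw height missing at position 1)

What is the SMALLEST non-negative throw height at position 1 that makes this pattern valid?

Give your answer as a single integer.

i=0: (0 + 2) mod 4 = 2
i=1: s[i]=? (unknown)
i=2: (2 + 6) mod 4 = 0
i=3: (3 + 0) mod 4 = 3
Known residues: [0, 2, 3]; need a permutation of 0..3, so missing residue r = 1
Need (1 + s) mod 4 = 1; smallest s = (1 - 1) mod 4 = 0

Answer: 0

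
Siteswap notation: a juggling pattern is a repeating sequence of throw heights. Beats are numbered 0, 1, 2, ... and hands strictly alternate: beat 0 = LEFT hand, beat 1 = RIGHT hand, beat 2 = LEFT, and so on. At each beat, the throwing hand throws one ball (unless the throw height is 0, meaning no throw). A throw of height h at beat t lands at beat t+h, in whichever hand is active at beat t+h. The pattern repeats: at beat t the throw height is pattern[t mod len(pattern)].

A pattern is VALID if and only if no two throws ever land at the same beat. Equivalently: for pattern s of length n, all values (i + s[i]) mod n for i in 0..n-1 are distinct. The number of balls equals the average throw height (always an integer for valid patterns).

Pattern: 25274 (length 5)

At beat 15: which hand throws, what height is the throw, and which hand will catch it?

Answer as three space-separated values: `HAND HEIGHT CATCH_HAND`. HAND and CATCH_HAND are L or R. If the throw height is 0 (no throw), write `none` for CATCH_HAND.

Answer: R 2 R

Derivation:
Beat 15: 15 mod 2 = 1, so hand = R
Throw height = pattern[15 mod 5] = pattern[0] = 2
Lands at beat 15+2=17, 17 mod 2 = 1, so catch hand = R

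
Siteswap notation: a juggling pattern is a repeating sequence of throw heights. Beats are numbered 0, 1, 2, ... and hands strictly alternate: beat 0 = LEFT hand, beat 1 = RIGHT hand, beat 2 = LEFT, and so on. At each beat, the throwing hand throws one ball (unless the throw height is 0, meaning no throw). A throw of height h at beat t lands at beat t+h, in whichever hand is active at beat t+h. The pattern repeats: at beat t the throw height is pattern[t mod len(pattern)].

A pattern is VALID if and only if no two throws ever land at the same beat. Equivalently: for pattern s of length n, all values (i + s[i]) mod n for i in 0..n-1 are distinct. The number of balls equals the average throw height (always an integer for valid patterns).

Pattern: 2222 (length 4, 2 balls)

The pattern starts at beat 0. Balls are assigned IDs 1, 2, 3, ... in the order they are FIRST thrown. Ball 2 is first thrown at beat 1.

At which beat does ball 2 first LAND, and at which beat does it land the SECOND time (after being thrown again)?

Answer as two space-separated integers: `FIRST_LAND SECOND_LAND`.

Answer: 3 5

Derivation:
Beat 0 (L): throw ball1 h=2 -> lands@2:L; in-air after throw: [b1@2:L]
Beat 1 (R): throw ball2 h=2 -> lands@3:R; in-air after throw: [b1@2:L b2@3:R]
Beat 2 (L): throw ball1 h=2 -> lands@4:L; in-air after throw: [b2@3:R b1@4:L]
Beat 3 (R): throw ball2 h=2 -> lands@5:R; in-air after throw: [b1@4:L b2@5:R]
Beat 4 (L): throw ball1 h=2 -> lands@6:L; in-air after throw: [b2@5:R b1@6:L]
Beat 5 (R): throw ball2 h=2 -> lands@7:R; in-air after throw: [b1@6:L b2@7:R]
Ball 2: thrown@1 h=2 -> first land @3; rethrown@3 h=2 -> second land @5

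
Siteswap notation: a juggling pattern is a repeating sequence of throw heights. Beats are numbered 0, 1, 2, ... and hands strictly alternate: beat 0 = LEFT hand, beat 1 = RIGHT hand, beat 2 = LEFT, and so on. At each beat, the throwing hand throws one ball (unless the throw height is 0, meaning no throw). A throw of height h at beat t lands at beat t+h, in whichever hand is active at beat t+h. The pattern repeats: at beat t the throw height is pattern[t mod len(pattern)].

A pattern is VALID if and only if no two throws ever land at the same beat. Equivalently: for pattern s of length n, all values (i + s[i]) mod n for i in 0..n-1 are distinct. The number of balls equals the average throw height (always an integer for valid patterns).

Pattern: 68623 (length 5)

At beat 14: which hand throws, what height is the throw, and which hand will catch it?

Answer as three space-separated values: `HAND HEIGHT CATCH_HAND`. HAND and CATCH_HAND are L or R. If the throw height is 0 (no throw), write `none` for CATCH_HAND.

Beat 14: 14 mod 2 = 0, so hand = L
Throw height = pattern[14 mod 5] = pattern[4] = 3
Lands at beat 14+3=17, 17 mod 2 = 1, so catch hand = R

Answer: L 3 R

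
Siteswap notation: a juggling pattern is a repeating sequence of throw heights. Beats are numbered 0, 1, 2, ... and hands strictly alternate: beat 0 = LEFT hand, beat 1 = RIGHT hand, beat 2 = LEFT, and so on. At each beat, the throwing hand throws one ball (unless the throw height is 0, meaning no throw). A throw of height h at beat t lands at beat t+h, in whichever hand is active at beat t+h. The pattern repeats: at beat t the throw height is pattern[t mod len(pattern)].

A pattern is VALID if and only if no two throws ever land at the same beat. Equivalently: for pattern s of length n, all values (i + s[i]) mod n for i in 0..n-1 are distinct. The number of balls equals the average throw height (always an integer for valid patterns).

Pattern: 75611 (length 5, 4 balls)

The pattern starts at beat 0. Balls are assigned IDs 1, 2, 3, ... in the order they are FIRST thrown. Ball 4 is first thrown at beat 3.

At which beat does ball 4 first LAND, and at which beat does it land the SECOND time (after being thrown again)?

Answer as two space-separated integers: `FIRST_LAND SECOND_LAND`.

Answer: 4 5

Derivation:
Beat 0 (L): throw ball1 h=7 -> lands@7:R; in-air after throw: [b1@7:R]
Beat 1 (R): throw ball2 h=5 -> lands@6:L; in-air after throw: [b2@6:L b1@7:R]
Beat 2 (L): throw ball3 h=6 -> lands@8:L; in-air after throw: [b2@6:L b1@7:R b3@8:L]
Beat 3 (R): throw ball4 h=1 -> lands@4:L; in-air after throw: [b4@4:L b2@6:L b1@7:R b3@8:L]
Beat 4 (L): throw ball4 h=1 -> lands@5:R; in-air after throw: [b4@5:R b2@6:L b1@7:R b3@8:L]
Beat 5 (R): throw ball4 h=7 -> lands@12:L; in-air after throw: [b2@6:L b1@7:R b3@8:L b4@12:L]
Ball 4: thrown@3 h=1 -> first land @4; rethrown@4 h=1 -> second land @5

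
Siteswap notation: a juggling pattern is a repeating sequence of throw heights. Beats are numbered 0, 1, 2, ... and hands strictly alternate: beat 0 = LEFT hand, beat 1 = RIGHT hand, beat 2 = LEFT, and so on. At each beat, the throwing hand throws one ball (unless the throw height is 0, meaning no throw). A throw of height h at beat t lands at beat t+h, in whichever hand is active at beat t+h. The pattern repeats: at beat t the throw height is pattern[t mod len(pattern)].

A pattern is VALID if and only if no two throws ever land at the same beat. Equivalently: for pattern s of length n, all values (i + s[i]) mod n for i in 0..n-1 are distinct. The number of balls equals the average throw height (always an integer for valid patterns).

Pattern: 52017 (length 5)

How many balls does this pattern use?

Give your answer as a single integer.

Answer: 3

Derivation:
Pattern = [5, 2, 0, 1, 7], length n = 5
  position 0: throw height = 5, running sum = 5
  position 1: throw height = 2, running sum = 7
  position 2: throw height = 0, running sum = 7
  position 3: throw height = 1, running sum = 8
  position 4: throw height = 7, running sum = 15
Total sum = 15; balls = sum / n = 15 / 5 = 3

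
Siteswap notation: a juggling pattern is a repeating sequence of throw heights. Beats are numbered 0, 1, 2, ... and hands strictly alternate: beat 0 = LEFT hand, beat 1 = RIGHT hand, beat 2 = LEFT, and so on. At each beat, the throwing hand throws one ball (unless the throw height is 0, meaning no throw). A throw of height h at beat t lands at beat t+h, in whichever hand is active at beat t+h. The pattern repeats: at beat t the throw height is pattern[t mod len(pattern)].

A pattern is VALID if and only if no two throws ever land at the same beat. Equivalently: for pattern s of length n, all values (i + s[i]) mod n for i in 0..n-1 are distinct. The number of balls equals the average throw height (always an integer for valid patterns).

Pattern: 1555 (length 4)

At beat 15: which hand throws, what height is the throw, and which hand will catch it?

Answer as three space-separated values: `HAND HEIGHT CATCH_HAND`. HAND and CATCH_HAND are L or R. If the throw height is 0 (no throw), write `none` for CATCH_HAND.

Beat 15: 15 mod 2 = 1, so hand = R
Throw height = pattern[15 mod 4] = pattern[3] = 5
Lands at beat 15+5=20, 20 mod 2 = 0, so catch hand = L

Answer: R 5 L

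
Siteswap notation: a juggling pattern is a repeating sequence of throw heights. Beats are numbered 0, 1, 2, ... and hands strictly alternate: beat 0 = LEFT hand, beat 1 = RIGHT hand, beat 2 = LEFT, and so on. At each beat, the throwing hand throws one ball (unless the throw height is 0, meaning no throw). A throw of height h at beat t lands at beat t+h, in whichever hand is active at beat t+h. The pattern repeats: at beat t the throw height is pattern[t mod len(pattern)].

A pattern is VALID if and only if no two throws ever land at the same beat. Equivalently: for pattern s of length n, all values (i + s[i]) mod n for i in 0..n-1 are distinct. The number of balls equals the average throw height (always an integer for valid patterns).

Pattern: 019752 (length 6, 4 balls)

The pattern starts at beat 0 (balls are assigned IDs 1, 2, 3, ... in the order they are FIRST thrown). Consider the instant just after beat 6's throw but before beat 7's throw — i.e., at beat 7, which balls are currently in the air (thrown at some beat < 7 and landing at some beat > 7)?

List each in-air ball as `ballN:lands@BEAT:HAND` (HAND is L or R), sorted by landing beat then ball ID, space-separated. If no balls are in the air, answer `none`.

Beat 1 (R): throw ball1 h=1 -> lands@2:L; in-air after throw: [b1@2:L]
Beat 2 (L): throw ball1 h=9 -> lands@11:R; in-air after throw: [b1@11:R]
Beat 3 (R): throw ball2 h=7 -> lands@10:L; in-air after throw: [b2@10:L b1@11:R]
Beat 4 (L): throw ball3 h=5 -> lands@9:R; in-air after throw: [b3@9:R b2@10:L b1@11:R]
Beat 5 (R): throw ball4 h=2 -> lands@7:R; in-air after throw: [b4@7:R b3@9:R b2@10:L b1@11:R]
Beat 7 (R): throw ball4 h=1 -> lands@8:L; in-air after throw: [b4@8:L b3@9:R b2@10:L b1@11:R]

Answer: ball3:lands@9:R ball2:lands@10:L ball1:lands@11:R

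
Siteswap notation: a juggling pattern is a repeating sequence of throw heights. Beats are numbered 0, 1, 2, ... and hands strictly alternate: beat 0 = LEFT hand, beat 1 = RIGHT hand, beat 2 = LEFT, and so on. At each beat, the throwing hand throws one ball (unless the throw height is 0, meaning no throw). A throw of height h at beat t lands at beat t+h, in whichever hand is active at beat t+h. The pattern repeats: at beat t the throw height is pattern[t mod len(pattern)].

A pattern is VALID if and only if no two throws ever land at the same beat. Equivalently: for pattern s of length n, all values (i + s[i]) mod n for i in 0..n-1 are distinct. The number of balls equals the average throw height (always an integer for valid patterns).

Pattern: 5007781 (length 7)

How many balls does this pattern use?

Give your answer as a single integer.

Answer: 4

Derivation:
Pattern = [5, 0, 0, 7, 7, 8, 1], length n = 7
  position 0: throw height = 5, running sum = 5
  position 1: throw height = 0, running sum = 5
  position 2: throw height = 0, running sum = 5
  position 3: throw height = 7, running sum = 12
  position 4: throw height = 7, running sum = 19
  position 5: throw height = 8, running sum = 27
  position 6: throw height = 1, running sum = 28
Total sum = 28; balls = sum / n = 28 / 7 = 4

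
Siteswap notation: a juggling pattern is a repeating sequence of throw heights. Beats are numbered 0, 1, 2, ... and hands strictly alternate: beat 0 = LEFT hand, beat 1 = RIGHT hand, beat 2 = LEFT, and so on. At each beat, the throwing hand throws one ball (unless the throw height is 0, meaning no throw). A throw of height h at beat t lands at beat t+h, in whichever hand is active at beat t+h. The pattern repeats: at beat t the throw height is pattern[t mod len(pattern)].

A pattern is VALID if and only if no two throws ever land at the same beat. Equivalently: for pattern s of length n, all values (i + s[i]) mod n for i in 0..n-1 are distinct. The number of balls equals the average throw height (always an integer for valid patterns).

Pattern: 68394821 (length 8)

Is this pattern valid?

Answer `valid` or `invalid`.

i=0: (i + s[i]) mod n = (0 + 6) mod 8 = 6
i=1: (i + s[i]) mod n = (1 + 8) mod 8 = 1
i=2: (i + s[i]) mod n = (2 + 3) mod 8 = 5
i=3: (i + s[i]) mod n = (3 + 9) mod 8 = 4
i=4: (i + s[i]) mod n = (4 + 4) mod 8 = 0
i=5: (i + s[i]) mod n = (5 + 8) mod 8 = 5
i=6: (i + s[i]) mod n = (6 + 2) mod 8 = 0
i=7: (i + s[i]) mod n = (7 + 1) mod 8 = 0
Residues: [6, 1, 5, 4, 0, 5, 0, 0], distinct: False

Answer: invalid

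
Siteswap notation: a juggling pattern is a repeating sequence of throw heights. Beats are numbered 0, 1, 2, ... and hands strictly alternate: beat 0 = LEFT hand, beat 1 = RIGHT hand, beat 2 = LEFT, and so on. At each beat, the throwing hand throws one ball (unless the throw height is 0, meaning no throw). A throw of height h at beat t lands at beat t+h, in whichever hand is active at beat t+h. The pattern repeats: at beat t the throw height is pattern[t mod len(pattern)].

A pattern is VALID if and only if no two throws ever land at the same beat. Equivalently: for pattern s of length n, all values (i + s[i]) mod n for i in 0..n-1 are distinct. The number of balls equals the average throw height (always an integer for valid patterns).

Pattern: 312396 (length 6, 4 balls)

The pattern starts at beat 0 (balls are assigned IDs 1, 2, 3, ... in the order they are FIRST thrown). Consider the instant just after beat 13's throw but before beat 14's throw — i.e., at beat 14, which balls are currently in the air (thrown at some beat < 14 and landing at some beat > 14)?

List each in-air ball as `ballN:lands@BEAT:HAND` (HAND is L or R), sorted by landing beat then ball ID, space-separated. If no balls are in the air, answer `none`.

Answer: ball1:lands@15:R ball3:lands@17:R ball4:lands@19:R

Derivation:
Beat 0 (L): throw ball1 h=3 -> lands@3:R; in-air after throw: [b1@3:R]
Beat 1 (R): throw ball2 h=1 -> lands@2:L; in-air after throw: [b2@2:L b1@3:R]
Beat 2 (L): throw ball2 h=2 -> lands@4:L; in-air after throw: [b1@3:R b2@4:L]
Beat 3 (R): throw ball1 h=3 -> lands@6:L; in-air after throw: [b2@4:L b1@6:L]
Beat 4 (L): throw ball2 h=9 -> lands@13:R; in-air after throw: [b1@6:L b2@13:R]
Beat 5 (R): throw ball3 h=6 -> lands@11:R; in-air after throw: [b1@6:L b3@11:R b2@13:R]
Beat 6 (L): throw ball1 h=3 -> lands@9:R; in-air after throw: [b1@9:R b3@11:R b2@13:R]
Beat 7 (R): throw ball4 h=1 -> lands@8:L; in-air after throw: [b4@8:L b1@9:R b3@11:R b2@13:R]
Beat 8 (L): throw ball4 h=2 -> lands@10:L; in-air after throw: [b1@9:R b4@10:L b3@11:R b2@13:R]
Beat 9 (R): throw ball1 h=3 -> lands@12:L; in-air after throw: [b4@10:L b3@11:R b1@12:L b2@13:R]
Beat 10 (L): throw ball4 h=9 -> lands@19:R; in-air after throw: [b3@11:R b1@12:L b2@13:R b4@19:R]
Beat 11 (R): throw ball3 h=6 -> lands@17:R; in-air after throw: [b1@12:L b2@13:R b3@17:R b4@19:R]
Beat 12 (L): throw ball1 h=3 -> lands@15:R; in-air after throw: [b2@13:R b1@15:R b3@17:R b4@19:R]
Beat 13 (R): throw ball2 h=1 -> lands@14:L; in-air after throw: [b2@14:L b1@15:R b3@17:R b4@19:R]
Beat 14 (L): throw ball2 h=2 -> lands@16:L; in-air after throw: [b1@15:R b2@16:L b3@17:R b4@19:R]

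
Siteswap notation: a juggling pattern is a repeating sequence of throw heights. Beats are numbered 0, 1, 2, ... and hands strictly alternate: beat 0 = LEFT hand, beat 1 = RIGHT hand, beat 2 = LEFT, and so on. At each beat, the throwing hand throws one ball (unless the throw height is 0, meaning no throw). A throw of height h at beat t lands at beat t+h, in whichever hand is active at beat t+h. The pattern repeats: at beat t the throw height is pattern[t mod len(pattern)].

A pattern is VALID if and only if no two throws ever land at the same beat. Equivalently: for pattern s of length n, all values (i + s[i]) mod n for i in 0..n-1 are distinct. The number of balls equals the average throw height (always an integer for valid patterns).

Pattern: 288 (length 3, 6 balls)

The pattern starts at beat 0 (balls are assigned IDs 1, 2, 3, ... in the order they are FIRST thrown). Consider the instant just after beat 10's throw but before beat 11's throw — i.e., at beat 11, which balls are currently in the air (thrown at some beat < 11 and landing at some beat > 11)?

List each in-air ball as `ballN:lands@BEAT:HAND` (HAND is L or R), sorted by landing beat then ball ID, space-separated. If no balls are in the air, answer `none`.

Beat 0 (L): throw ball1 h=2 -> lands@2:L; in-air after throw: [b1@2:L]
Beat 1 (R): throw ball2 h=8 -> lands@9:R; in-air after throw: [b1@2:L b2@9:R]
Beat 2 (L): throw ball1 h=8 -> lands@10:L; in-air after throw: [b2@9:R b1@10:L]
Beat 3 (R): throw ball3 h=2 -> lands@5:R; in-air after throw: [b3@5:R b2@9:R b1@10:L]
Beat 4 (L): throw ball4 h=8 -> lands@12:L; in-air after throw: [b3@5:R b2@9:R b1@10:L b4@12:L]
Beat 5 (R): throw ball3 h=8 -> lands@13:R; in-air after throw: [b2@9:R b1@10:L b4@12:L b3@13:R]
Beat 6 (L): throw ball5 h=2 -> lands@8:L; in-air after throw: [b5@8:L b2@9:R b1@10:L b4@12:L b3@13:R]
Beat 7 (R): throw ball6 h=8 -> lands@15:R; in-air after throw: [b5@8:L b2@9:R b1@10:L b4@12:L b3@13:R b6@15:R]
Beat 8 (L): throw ball5 h=8 -> lands@16:L; in-air after throw: [b2@9:R b1@10:L b4@12:L b3@13:R b6@15:R b5@16:L]
Beat 9 (R): throw ball2 h=2 -> lands@11:R; in-air after throw: [b1@10:L b2@11:R b4@12:L b3@13:R b6@15:R b5@16:L]
Beat 10 (L): throw ball1 h=8 -> lands@18:L; in-air after throw: [b2@11:R b4@12:L b3@13:R b6@15:R b5@16:L b1@18:L]
Beat 11 (R): throw ball2 h=8 -> lands@19:R; in-air after throw: [b4@12:L b3@13:R b6@15:R b5@16:L b1@18:L b2@19:R]

Answer: ball4:lands@12:L ball3:lands@13:R ball6:lands@15:R ball5:lands@16:L ball1:lands@18:L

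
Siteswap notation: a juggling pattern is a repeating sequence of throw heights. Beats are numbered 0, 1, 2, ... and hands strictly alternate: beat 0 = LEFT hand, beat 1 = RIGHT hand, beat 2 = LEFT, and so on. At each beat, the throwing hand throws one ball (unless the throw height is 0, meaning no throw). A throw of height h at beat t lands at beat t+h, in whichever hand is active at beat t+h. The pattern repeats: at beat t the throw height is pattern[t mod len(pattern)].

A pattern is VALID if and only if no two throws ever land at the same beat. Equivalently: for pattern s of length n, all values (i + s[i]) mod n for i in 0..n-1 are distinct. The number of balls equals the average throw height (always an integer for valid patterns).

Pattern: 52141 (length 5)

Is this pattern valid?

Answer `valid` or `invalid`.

i=0: (i + s[i]) mod n = (0 + 5) mod 5 = 0
i=1: (i + s[i]) mod n = (1 + 2) mod 5 = 3
i=2: (i + s[i]) mod n = (2 + 1) mod 5 = 3
i=3: (i + s[i]) mod n = (3 + 4) mod 5 = 2
i=4: (i + s[i]) mod n = (4 + 1) mod 5 = 0
Residues: [0, 3, 3, 2, 0], distinct: False

Answer: invalid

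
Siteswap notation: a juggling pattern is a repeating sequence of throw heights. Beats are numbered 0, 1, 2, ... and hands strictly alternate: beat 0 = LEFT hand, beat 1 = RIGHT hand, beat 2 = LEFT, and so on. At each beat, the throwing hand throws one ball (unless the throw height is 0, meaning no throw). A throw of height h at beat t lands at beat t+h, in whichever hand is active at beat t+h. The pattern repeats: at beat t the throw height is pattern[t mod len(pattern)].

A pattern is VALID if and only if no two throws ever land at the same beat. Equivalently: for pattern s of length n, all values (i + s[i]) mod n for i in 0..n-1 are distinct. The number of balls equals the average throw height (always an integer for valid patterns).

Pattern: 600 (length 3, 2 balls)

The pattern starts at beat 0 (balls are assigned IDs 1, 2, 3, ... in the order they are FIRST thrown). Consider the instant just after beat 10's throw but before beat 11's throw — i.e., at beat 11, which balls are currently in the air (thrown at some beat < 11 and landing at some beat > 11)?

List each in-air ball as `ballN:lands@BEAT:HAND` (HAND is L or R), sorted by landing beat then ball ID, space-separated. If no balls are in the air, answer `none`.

Beat 0 (L): throw ball1 h=6 -> lands@6:L; in-air after throw: [b1@6:L]
Beat 3 (R): throw ball2 h=6 -> lands@9:R; in-air after throw: [b1@6:L b2@9:R]
Beat 6 (L): throw ball1 h=6 -> lands@12:L; in-air after throw: [b2@9:R b1@12:L]
Beat 9 (R): throw ball2 h=6 -> lands@15:R; in-air after throw: [b1@12:L b2@15:R]

Answer: ball1:lands@12:L ball2:lands@15:R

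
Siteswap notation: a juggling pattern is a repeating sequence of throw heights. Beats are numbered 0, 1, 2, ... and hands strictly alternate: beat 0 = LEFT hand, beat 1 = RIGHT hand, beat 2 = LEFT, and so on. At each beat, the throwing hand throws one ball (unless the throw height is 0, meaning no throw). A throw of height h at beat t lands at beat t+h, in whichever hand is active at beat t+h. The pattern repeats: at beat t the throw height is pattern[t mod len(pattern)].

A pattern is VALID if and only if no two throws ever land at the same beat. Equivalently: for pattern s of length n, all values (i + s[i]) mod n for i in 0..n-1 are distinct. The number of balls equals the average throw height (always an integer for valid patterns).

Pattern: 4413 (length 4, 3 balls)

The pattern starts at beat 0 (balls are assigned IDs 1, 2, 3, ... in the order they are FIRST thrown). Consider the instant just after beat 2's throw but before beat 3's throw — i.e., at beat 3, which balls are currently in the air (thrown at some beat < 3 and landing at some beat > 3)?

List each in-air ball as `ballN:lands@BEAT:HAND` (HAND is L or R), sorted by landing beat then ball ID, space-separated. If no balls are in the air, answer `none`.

Answer: ball1:lands@4:L ball2:lands@5:R

Derivation:
Beat 0 (L): throw ball1 h=4 -> lands@4:L; in-air after throw: [b1@4:L]
Beat 1 (R): throw ball2 h=4 -> lands@5:R; in-air after throw: [b1@4:L b2@5:R]
Beat 2 (L): throw ball3 h=1 -> lands@3:R; in-air after throw: [b3@3:R b1@4:L b2@5:R]
Beat 3 (R): throw ball3 h=3 -> lands@6:L; in-air after throw: [b1@4:L b2@5:R b3@6:L]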